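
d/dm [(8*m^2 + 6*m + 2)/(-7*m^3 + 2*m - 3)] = 2*(28*m^4 + 42*m^3 + 29*m^2 - 24*m - 11)/(49*m^6 - 28*m^4 + 42*m^3 + 4*m^2 - 12*m + 9)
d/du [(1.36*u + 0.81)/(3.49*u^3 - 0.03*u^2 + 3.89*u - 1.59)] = (-9.4928*u^3 - 8.4399*u^2 + 0.0486000000000004*u - 5.3133)/(12.1801*u^6 - 0.2094*u^5 + 27.1531*u^4 - 11.3316*u^3 + 15.2275*u^2 - 12.3702*u + 2.5281)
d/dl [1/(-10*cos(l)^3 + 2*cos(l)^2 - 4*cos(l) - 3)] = 2*(-15*cos(l)^2 + 2*cos(l) - 2)*sin(l)/(10*cos(l)^3 - 2*cos(l)^2 + 4*cos(l) + 3)^2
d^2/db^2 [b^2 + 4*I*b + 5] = 2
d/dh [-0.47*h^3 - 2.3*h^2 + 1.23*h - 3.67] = -1.41*h^2 - 4.6*h + 1.23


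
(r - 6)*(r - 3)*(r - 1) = r^3 - 10*r^2 + 27*r - 18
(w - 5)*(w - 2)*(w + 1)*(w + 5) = w^4 - w^3 - 27*w^2 + 25*w + 50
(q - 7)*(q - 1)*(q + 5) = q^3 - 3*q^2 - 33*q + 35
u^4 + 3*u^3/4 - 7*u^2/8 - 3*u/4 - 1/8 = (u - 1)*(u + 1/4)*(u + 1/2)*(u + 1)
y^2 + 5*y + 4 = (y + 1)*(y + 4)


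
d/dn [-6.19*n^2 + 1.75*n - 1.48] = 1.75 - 12.38*n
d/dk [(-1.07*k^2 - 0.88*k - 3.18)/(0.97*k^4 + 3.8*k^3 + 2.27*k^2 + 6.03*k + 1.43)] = (2.0758*k^5 + 6.6268*k^4 + 19.0264*k^3 + 31.7975*k^2 + 11.377*k + 17.917)/(0.9409*k^8 + 7.372*k^7 + 18.8438*k^6 + 28.9502*k^5 + 53.7551*k^4 + 38.2442*k^3 + 42.8531*k^2 + 17.2458*k + 2.0449)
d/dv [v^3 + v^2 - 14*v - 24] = 3*v^2 + 2*v - 14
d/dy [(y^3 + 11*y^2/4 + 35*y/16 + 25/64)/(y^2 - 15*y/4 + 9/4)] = (256*y^4 - 1920*y^3 - 1472*y^2 + 2968*y + 1635)/(16*(16*y^4 - 120*y^3 + 297*y^2 - 270*y + 81))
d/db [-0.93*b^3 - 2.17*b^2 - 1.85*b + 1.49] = -2.79*b^2 - 4.34*b - 1.85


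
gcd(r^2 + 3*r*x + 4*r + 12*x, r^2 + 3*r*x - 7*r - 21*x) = r + 3*x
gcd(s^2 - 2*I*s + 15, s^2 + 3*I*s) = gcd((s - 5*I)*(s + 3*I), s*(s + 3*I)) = s + 3*I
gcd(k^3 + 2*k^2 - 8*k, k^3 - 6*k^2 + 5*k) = k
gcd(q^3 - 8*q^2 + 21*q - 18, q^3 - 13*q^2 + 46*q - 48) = q^2 - 5*q + 6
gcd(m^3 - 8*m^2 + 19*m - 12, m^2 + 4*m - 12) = 1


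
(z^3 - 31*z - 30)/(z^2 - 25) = (z^2 - 5*z - 6)/(z - 5)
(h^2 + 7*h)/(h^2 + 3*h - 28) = h/(h - 4)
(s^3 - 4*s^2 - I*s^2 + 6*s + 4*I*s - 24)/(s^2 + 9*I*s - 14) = (s^2 - s*(4 + 3*I) + 12*I)/(s + 7*I)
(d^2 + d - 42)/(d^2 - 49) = (d - 6)/(d - 7)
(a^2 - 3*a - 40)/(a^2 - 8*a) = (a + 5)/a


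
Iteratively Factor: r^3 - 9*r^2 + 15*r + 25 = (r - 5)*(r^2 - 4*r - 5) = (r - 5)*(r + 1)*(r - 5)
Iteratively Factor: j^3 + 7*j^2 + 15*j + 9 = (j + 1)*(j^2 + 6*j + 9) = (j + 1)*(j + 3)*(j + 3)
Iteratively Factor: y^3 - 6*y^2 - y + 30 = (y - 5)*(y^2 - y - 6) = (y - 5)*(y + 2)*(y - 3)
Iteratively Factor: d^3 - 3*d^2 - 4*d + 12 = (d - 3)*(d^2 - 4) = (d - 3)*(d - 2)*(d + 2)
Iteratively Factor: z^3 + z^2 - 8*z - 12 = (z + 2)*(z^2 - z - 6) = (z - 3)*(z + 2)*(z + 2)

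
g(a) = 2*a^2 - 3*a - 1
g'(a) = 4*a - 3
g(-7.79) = 143.74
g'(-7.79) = -34.16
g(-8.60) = 172.72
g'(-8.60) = -37.40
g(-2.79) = 22.94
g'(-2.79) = -14.16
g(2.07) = 1.36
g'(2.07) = 5.28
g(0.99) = -2.01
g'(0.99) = 0.96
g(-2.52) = 19.26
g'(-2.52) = -13.08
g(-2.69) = 21.54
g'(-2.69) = -13.76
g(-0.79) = 2.62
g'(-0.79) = -6.16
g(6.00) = 53.00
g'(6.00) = 21.00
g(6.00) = 53.00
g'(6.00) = 21.00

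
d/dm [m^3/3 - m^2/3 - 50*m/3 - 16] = m^2 - 2*m/3 - 50/3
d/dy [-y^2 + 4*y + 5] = 4 - 2*y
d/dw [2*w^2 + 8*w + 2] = 4*w + 8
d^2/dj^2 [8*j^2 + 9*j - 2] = 16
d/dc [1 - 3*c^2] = -6*c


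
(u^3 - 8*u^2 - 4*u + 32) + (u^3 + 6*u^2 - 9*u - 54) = 2*u^3 - 2*u^2 - 13*u - 22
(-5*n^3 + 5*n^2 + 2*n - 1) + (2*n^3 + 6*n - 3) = -3*n^3 + 5*n^2 + 8*n - 4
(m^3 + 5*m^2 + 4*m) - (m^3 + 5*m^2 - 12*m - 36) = 16*m + 36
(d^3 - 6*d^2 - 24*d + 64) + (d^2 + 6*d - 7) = d^3 - 5*d^2 - 18*d + 57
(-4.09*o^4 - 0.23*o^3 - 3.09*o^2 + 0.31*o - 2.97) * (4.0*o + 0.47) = -16.36*o^5 - 2.8423*o^4 - 12.4681*o^3 - 0.2123*o^2 - 11.7343*o - 1.3959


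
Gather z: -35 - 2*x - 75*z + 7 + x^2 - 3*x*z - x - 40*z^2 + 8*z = x^2 - 3*x - 40*z^2 + z*(-3*x - 67) - 28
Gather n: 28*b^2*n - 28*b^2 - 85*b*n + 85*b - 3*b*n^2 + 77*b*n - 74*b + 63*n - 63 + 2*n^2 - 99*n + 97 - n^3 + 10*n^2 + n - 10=-28*b^2 + 11*b - n^3 + n^2*(12 - 3*b) + n*(28*b^2 - 8*b - 35) + 24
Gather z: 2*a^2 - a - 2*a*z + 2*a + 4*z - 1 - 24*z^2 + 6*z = 2*a^2 + a - 24*z^2 + z*(10 - 2*a) - 1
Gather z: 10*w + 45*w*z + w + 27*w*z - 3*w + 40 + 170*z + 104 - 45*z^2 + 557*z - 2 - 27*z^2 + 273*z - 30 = 8*w - 72*z^2 + z*(72*w + 1000) + 112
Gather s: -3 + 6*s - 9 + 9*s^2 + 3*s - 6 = 9*s^2 + 9*s - 18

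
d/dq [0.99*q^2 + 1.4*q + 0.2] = 1.98*q + 1.4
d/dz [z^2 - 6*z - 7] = 2*z - 6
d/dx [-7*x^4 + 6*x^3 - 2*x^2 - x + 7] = -28*x^3 + 18*x^2 - 4*x - 1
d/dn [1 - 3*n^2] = -6*n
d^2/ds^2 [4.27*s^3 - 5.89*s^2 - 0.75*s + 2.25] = 25.62*s - 11.78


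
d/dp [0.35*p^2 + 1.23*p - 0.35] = 0.7*p + 1.23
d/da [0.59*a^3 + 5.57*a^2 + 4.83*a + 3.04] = 1.77*a^2 + 11.14*a + 4.83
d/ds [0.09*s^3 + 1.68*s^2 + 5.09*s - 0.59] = 0.27*s^2 + 3.36*s + 5.09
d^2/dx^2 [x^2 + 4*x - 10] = 2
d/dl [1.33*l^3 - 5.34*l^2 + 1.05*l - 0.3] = 3.99*l^2 - 10.68*l + 1.05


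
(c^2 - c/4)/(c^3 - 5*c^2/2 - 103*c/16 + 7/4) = 4*c/(4*c^2 - 9*c - 28)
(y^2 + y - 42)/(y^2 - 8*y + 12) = (y + 7)/(y - 2)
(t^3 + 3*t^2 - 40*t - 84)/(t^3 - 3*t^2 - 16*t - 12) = (t + 7)/(t + 1)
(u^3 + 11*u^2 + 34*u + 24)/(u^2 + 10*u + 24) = u + 1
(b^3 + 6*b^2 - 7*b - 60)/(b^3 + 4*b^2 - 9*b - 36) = (b + 5)/(b + 3)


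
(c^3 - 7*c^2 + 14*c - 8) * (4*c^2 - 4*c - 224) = 4*c^5 - 32*c^4 - 140*c^3 + 1480*c^2 - 3104*c + 1792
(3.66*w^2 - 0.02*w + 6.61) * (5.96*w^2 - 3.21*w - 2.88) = 21.8136*w^4 - 11.8678*w^3 + 28.919*w^2 - 21.1605*w - 19.0368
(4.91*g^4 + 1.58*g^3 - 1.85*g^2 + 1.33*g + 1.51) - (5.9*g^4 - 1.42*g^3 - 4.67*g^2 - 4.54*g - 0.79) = -0.99*g^4 + 3.0*g^3 + 2.82*g^2 + 5.87*g + 2.3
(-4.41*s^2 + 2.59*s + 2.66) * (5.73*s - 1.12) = -25.2693*s^3 + 19.7799*s^2 + 12.341*s - 2.9792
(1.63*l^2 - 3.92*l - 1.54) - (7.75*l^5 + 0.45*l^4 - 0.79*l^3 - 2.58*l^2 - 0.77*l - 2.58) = -7.75*l^5 - 0.45*l^4 + 0.79*l^3 + 4.21*l^2 - 3.15*l + 1.04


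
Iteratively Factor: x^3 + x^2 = (x)*(x^2 + x) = x^2*(x + 1)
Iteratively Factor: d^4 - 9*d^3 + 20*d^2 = (d)*(d^3 - 9*d^2 + 20*d) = d^2*(d^2 - 9*d + 20) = d^2*(d - 5)*(d - 4)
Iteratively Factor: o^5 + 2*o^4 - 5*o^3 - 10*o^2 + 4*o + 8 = (o + 2)*(o^4 - 5*o^2 + 4) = (o + 1)*(o + 2)*(o^3 - o^2 - 4*o + 4) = (o - 2)*(o + 1)*(o + 2)*(o^2 + o - 2) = (o - 2)*(o - 1)*(o + 1)*(o + 2)*(o + 2)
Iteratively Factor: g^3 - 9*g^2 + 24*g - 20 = (g - 5)*(g^2 - 4*g + 4) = (g - 5)*(g - 2)*(g - 2)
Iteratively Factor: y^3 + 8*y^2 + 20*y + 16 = (y + 2)*(y^2 + 6*y + 8) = (y + 2)*(y + 4)*(y + 2)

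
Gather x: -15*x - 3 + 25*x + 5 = 10*x + 2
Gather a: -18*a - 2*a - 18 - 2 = -20*a - 20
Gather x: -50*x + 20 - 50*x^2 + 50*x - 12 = 8 - 50*x^2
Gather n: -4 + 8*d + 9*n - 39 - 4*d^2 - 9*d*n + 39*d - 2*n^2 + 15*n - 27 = -4*d^2 + 47*d - 2*n^2 + n*(24 - 9*d) - 70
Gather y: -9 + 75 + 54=120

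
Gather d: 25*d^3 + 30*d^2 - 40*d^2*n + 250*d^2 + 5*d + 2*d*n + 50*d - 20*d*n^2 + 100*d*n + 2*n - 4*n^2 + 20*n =25*d^3 + d^2*(280 - 40*n) + d*(-20*n^2 + 102*n + 55) - 4*n^2 + 22*n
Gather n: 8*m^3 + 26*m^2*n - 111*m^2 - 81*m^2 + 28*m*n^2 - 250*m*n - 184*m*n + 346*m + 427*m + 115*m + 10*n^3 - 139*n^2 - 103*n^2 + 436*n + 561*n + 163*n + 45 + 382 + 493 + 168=8*m^3 - 192*m^2 + 888*m + 10*n^3 + n^2*(28*m - 242) + n*(26*m^2 - 434*m + 1160) + 1088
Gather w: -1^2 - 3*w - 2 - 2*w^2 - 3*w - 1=-2*w^2 - 6*w - 4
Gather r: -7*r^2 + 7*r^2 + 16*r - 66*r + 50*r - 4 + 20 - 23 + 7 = 0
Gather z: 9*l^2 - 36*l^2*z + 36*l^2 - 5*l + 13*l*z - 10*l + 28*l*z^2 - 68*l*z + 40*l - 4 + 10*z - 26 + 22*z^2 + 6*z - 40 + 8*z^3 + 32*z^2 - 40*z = 45*l^2 + 25*l + 8*z^3 + z^2*(28*l + 54) + z*(-36*l^2 - 55*l - 24) - 70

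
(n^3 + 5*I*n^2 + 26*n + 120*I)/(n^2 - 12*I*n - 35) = (n^2 + 10*I*n - 24)/(n - 7*I)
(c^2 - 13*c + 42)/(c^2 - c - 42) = (c - 6)/(c + 6)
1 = 1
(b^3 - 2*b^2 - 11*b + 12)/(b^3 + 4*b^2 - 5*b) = (b^2 - b - 12)/(b*(b + 5))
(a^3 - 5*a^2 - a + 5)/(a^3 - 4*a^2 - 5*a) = (a - 1)/a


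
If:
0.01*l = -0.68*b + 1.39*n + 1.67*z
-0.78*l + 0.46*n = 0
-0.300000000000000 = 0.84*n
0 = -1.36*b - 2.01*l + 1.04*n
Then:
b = 0.04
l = -0.21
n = -0.36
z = 0.31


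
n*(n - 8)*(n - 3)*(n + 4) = n^4 - 7*n^3 - 20*n^2 + 96*n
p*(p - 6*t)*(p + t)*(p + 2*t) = p^4 - 3*p^3*t - 16*p^2*t^2 - 12*p*t^3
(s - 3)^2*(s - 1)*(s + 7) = s^4 - 34*s^2 + 96*s - 63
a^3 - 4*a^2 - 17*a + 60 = (a - 5)*(a - 3)*(a + 4)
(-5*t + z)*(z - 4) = -5*t*z + 20*t + z^2 - 4*z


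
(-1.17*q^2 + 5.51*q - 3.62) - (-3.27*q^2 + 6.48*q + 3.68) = 2.1*q^2 - 0.970000000000001*q - 7.3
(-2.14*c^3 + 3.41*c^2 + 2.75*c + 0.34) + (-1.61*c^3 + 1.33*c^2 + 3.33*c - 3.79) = -3.75*c^3 + 4.74*c^2 + 6.08*c - 3.45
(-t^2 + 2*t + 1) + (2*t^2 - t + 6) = t^2 + t + 7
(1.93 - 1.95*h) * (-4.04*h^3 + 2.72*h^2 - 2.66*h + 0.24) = 7.878*h^4 - 13.1012*h^3 + 10.4366*h^2 - 5.6018*h + 0.4632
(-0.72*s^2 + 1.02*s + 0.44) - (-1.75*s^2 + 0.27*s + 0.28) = 1.03*s^2 + 0.75*s + 0.16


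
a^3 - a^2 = a^2*(a - 1)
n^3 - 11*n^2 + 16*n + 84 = (n - 7)*(n - 6)*(n + 2)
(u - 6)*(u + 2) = u^2 - 4*u - 12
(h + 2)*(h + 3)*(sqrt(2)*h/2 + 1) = sqrt(2)*h^3/2 + h^2 + 5*sqrt(2)*h^2/2 + 3*sqrt(2)*h + 5*h + 6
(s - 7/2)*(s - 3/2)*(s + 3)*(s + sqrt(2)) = s^4 - 2*s^3 + sqrt(2)*s^3 - 39*s^2/4 - 2*sqrt(2)*s^2 - 39*sqrt(2)*s/4 + 63*s/4 + 63*sqrt(2)/4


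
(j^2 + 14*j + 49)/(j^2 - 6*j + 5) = (j^2 + 14*j + 49)/(j^2 - 6*j + 5)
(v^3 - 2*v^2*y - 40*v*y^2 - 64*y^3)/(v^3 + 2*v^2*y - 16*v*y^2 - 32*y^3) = (-v + 8*y)/(-v + 4*y)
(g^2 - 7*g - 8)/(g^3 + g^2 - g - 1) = (g - 8)/(g^2 - 1)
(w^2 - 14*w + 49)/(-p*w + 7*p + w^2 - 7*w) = (7 - w)/(p - w)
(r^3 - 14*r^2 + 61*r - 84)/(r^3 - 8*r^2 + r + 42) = (r - 4)/(r + 2)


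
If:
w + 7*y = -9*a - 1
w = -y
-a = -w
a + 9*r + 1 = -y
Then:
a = -1/3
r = -1/9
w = -1/3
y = 1/3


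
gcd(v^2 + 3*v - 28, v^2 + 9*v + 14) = v + 7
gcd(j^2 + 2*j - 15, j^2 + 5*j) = j + 5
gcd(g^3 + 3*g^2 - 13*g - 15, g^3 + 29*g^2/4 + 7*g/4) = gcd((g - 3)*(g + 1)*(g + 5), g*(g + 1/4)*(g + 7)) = 1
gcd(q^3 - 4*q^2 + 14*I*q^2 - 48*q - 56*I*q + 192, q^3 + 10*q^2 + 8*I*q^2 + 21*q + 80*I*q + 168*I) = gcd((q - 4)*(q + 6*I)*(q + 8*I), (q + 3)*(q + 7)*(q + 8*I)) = q + 8*I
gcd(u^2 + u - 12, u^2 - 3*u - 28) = u + 4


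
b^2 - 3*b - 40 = (b - 8)*(b + 5)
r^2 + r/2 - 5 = (r - 2)*(r + 5/2)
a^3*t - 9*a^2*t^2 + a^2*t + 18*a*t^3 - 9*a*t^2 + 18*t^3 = (a - 6*t)*(a - 3*t)*(a*t + t)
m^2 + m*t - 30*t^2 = (m - 5*t)*(m + 6*t)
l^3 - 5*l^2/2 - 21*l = l*(l - 6)*(l + 7/2)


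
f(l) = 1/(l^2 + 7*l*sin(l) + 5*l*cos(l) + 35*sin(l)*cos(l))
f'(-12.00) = 0.01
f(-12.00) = 0.02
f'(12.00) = -0.00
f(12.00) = 0.01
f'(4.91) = -0.02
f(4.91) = -0.09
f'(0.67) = -0.04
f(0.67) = 0.04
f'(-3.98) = -0.29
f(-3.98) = -0.11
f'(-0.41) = -0.12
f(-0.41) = -0.07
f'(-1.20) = 1.86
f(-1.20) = -0.21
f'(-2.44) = 0.00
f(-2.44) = 0.02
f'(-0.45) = -0.09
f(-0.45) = -0.07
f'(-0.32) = -0.22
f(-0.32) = -0.09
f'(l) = (5*l*sin(l) - 7*l*cos(l) - 2*l + 35*sin(l)^2 - 7*sin(l) - 35*cos(l)^2 - 5*cos(l))/(l^2 + 7*l*sin(l) + 5*l*cos(l) + 35*sin(l)*cos(l))^2 = (5*l*sin(l) - 7*l*cos(l) - 2*l - 7*sin(l) - 5*cos(l) - 35*cos(2*l))/((l + 7*sin(l))^2*(l + 5*cos(l))^2)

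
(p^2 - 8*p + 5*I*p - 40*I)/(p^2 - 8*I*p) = (p^2 + p*(-8 + 5*I) - 40*I)/(p*(p - 8*I))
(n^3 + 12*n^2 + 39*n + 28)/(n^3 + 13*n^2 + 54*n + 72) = (n^2 + 8*n + 7)/(n^2 + 9*n + 18)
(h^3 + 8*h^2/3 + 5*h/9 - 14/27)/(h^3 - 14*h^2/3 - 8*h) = (-27*h^3 - 72*h^2 - 15*h + 14)/(9*h*(-3*h^2 + 14*h + 24))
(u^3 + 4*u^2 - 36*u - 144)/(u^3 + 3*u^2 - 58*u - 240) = (u^2 - 2*u - 24)/(u^2 - 3*u - 40)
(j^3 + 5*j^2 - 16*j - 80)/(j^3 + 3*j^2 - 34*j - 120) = (j - 4)/(j - 6)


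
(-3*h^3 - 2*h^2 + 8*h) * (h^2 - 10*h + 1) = -3*h^5 + 28*h^4 + 25*h^3 - 82*h^2 + 8*h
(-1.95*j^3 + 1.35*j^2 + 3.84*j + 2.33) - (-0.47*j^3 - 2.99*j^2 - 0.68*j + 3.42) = -1.48*j^3 + 4.34*j^2 + 4.52*j - 1.09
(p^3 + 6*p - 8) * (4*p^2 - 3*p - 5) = 4*p^5 - 3*p^4 + 19*p^3 - 50*p^2 - 6*p + 40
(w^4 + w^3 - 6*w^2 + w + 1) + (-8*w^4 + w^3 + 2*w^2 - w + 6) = -7*w^4 + 2*w^3 - 4*w^2 + 7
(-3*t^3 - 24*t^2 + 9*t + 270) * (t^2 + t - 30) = -3*t^5 - 27*t^4 + 75*t^3 + 999*t^2 - 8100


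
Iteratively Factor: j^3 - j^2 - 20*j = (j - 5)*(j^2 + 4*j) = (j - 5)*(j + 4)*(j)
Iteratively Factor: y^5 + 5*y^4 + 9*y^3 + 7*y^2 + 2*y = (y)*(y^4 + 5*y^3 + 9*y^2 + 7*y + 2) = y*(y + 2)*(y^3 + 3*y^2 + 3*y + 1) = y*(y + 1)*(y + 2)*(y^2 + 2*y + 1) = y*(y + 1)^2*(y + 2)*(y + 1)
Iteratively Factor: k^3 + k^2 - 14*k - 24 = (k + 3)*(k^2 - 2*k - 8) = (k + 2)*(k + 3)*(k - 4)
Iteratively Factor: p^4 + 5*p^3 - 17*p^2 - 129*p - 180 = (p - 5)*(p^3 + 10*p^2 + 33*p + 36) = (p - 5)*(p + 3)*(p^2 + 7*p + 12) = (p - 5)*(p + 3)*(p + 4)*(p + 3)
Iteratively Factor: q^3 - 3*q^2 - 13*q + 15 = (q - 5)*(q^2 + 2*q - 3) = (q - 5)*(q - 1)*(q + 3)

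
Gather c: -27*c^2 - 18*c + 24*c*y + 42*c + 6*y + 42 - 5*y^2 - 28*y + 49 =-27*c^2 + c*(24*y + 24) - 5*y^2 - 22*y + 91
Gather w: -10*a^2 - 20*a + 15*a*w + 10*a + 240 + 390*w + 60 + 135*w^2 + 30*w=-10*a^2 - 10*a + 135*w^2 + w*(15*a + 420) + 300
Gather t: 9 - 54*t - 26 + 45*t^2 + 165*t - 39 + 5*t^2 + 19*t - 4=50*t^2 + 130*t - 60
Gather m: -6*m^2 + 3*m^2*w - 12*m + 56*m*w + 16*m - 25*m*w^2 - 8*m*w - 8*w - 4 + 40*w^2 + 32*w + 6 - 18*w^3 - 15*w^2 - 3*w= m^2*(3*w - 6) + m*(-25*w^2 + 48*w + 4) - 18*w^3 + 25*w^2 + 21*w + 2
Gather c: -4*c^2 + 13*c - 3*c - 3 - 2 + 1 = -4*c^2 + 10*c - 4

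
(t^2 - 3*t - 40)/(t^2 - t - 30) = (t - 8)/(t - 6)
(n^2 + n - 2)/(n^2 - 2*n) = (n^2 + n - 2)/(n*(n - 2))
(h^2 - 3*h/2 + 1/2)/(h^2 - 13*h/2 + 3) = (h - 1)/(h - 6)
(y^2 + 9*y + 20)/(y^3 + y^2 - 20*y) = (y + 4)/(y*(y - 4))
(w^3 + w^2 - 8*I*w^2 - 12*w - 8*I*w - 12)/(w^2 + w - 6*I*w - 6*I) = w - 2*I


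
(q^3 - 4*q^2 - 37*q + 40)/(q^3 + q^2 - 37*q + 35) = (q^2 - 3*q - 40)/(q^2 + 2*q - 35)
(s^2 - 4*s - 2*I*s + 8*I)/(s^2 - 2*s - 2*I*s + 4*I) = (s - 4)/(s - 2)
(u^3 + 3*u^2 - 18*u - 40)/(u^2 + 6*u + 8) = (u^2 + u - 20)/(u + 4)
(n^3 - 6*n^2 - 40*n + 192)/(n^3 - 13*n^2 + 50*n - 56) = (n^2 - 2*n - 48)/(n^2 - 9*n + 14)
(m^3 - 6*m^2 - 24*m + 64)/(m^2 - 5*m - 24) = (m^2 + 2*m - 8)/(m + 3)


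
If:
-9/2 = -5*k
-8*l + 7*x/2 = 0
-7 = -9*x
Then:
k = 9/10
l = 49/144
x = 7/9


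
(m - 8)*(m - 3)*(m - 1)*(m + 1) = m^4 - 11*m^3 + 23*m^2 + 11*m - 24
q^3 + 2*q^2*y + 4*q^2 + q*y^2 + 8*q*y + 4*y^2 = (q + 4)*(q + y)^2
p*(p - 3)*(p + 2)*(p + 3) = p^4 + 2*p^3 - 9*p^2 - 18*p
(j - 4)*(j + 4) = j^2 - 16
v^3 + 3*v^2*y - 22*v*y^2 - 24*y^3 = (v - 4*y)*(v + y)*(v + 6*y)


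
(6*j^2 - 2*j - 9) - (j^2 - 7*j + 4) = 5*j^2 + 5*j - 13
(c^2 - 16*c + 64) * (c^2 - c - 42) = c^4 - 17*c^3 + 38*c^2 + 608*c - 2688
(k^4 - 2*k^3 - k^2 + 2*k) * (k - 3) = k^5 - 5*k^4 + 5*k^3 + 5*k^2 - 6*k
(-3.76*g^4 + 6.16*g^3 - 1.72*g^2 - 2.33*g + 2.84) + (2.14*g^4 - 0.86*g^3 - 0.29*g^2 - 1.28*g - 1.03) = -1.62*g^4 + 5.3*g^3 - 2.01*g^2 - 3.61*g + 1.81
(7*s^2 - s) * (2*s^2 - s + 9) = 14*s^4 - 9*s^3 + 64*s^2 - 9*s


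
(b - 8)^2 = b^2 - 16*b + 64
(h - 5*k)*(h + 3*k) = h^2 - 2*h*k - 15*k^2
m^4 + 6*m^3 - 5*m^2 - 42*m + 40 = (m - 2)*(m - 1)*(m + 4)*(m + 5)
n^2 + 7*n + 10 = (n + 2)*(n + 5)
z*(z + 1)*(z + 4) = z^3 + 5*z^2 + 4*z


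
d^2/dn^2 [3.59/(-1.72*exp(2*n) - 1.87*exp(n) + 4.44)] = (-3.59*(3.44*exp(n) + 1.87)*(6.88*exp(n) + 3.74)*exp(n) + (24.6992*exp(n) + 6.7133)*(1.72*exp(2*n) + 1.87*exp(n) - 4.44))*exp(n)/(1.72*exp(2*n) + 1.87*exp(n) - 4.44)^3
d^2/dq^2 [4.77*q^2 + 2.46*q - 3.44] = 9.54000000000000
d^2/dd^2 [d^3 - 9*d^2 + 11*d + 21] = 6*d - 18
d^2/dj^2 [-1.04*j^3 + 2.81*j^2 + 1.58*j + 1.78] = 5.62 - 6.24*j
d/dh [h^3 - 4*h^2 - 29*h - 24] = 3*h^2 - 8*h - 29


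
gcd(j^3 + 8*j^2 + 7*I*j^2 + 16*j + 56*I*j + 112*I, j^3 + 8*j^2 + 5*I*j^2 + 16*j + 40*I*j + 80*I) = j^2 + 8*j + 16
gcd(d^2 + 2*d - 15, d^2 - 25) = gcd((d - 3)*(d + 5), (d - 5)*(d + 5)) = d + 5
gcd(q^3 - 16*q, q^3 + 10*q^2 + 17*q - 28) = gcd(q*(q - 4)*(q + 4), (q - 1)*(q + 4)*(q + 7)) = q + 4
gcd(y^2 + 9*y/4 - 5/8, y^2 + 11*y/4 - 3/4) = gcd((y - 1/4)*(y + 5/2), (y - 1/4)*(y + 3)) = y - 1/4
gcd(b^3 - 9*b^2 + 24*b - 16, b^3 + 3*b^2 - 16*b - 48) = b - 4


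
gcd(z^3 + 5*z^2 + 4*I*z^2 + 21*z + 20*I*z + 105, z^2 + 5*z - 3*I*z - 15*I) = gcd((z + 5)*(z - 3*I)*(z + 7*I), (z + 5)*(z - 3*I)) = z^2 + z*(5 - 3*I) - 15*I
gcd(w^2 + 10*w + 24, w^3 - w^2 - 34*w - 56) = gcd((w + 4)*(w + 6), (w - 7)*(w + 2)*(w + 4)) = w + 4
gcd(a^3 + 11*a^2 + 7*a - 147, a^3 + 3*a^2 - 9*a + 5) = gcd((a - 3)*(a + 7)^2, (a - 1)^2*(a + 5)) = 1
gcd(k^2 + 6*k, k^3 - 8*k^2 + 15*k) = k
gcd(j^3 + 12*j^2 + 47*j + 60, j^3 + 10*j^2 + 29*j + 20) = j^2 + 9*j + 20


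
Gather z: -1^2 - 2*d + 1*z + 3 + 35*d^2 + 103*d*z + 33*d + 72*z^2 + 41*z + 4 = 35*d^2 + 31*d + 72*z^2 + z*(103*d + 42) + 6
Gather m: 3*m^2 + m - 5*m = 3*m^2 - 4*m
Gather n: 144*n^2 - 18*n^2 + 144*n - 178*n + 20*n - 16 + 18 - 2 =126*n^2 - 14*n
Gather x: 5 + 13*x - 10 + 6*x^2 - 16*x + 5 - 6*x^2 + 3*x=0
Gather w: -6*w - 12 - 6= -6*w - 18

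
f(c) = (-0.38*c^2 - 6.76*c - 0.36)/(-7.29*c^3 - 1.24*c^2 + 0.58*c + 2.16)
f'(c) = (-0.76*c - 6.76)/(-7.29*c^3 - 1.24*c^2 + 0.58*c + 2.16) + (-0.38*c^2 - 6.76*c - 0.36)*(21.87*c^2 + 2.48*c - 0.58)/(-7.29*c^3 - 1.24*c^2 + 0.58*c + 2.16)^2 = (-2.7702*c^4 - 98.5608*c^3 - 16.476*c^2 - 2.5344*c - 14.3928)/(53.1441*c^6 + 18.0792*c^5 - 6.9188*c^4 - 32.9312*c^3 - 5.0204*c^2 + 2.5056*c + 4.6656)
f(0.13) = -0.57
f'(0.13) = -3.15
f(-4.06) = 0.04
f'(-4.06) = 0.03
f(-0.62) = 1.20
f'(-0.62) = 0.42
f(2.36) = 0.19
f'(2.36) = -0.15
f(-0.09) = 0.12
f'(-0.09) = -3.22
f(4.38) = 0.06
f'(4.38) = -0.02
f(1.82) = 0.31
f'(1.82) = -0.35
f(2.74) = 0.14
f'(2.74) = -0.10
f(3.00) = 0.12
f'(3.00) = -0.07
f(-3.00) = 0.09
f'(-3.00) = 0.07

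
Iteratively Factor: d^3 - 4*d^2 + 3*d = (d - 3)*(d^2 - d) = d*(d - 3)*(d - 1)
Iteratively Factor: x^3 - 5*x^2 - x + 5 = (x - 5)*(x^2 - 1) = (x - 5)*(x - 1)*(x + 1)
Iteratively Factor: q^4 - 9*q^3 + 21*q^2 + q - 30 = (q - 3)*(q^3 - 6*q^2 + 3*q + 10) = (q - 5)*(q - 3)*(q^2 - q - 2) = (q - 5)*(q - 3)*(q + 1)*(q - 2)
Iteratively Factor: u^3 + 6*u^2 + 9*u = (u + 3)*(u^2 + 3*u) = u*(u + 3)*(u + 3)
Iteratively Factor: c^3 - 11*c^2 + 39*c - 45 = (c - 5)*(c^2 - 6*c + 9) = (c - 5)*(c - 3)*(c - 3)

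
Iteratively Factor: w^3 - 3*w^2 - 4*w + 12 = (w + 2)*(w^2 - 5*w + 6) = (w - 2)*(w + 2)*(w - 3)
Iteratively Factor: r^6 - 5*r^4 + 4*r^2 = (r - 2)*(r^5 + 2*r^4 - r^3 - 2*r^2) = r*(r - 2)*(r^4 + 2*r^3 - r^2 - 2*r) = r*(r - 2)*(r - 1)*(r^3 + 3*r^2 + 2*r) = r^2*(r - 2)*(r - 1)*(r^2 + 3*r + 2) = r^2*(r - 2)*(r - 1)*(r + 2)*(r + 1)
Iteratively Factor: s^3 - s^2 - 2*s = (s - 2)*(s^2 + s) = s*(s - 2)*(s + 1)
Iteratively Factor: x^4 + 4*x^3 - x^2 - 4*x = (x - 1)*(x^3 + 5*x^2 + 4*x) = x*(x - 1)*(x^2 + 5*x + 4) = x*(x - 1)*(x + 1)*(x + 4)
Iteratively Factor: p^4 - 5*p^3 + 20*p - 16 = (p - 4)*(p^3 - p^2 - 4*p + 4) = (p - 4)*(p + 2)*(p^2 - 3*p + 2) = (p - 4)*(p - 2)*(p + 2)*(p - 1)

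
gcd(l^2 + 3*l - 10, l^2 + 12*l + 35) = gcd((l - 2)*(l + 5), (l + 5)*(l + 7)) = l + 5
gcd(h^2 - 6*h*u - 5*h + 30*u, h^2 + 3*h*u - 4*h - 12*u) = 1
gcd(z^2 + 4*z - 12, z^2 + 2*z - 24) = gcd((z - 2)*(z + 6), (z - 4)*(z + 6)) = z + 6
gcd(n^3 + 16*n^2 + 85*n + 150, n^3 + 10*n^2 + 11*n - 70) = n + 5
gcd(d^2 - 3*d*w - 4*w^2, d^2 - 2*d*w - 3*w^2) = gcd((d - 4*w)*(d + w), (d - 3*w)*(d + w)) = d + w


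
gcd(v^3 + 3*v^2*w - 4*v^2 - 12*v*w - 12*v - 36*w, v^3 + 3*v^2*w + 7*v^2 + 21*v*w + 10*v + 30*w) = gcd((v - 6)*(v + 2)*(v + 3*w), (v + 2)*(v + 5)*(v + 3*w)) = v^2 + 3*v*w + 2*v + 6*w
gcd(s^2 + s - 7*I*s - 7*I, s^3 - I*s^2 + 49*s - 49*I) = s - 7*I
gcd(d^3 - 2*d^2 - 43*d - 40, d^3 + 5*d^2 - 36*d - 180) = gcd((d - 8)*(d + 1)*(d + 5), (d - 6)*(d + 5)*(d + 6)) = d + 5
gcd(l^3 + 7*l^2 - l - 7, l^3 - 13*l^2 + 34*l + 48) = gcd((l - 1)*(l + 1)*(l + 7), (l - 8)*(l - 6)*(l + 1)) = l + 1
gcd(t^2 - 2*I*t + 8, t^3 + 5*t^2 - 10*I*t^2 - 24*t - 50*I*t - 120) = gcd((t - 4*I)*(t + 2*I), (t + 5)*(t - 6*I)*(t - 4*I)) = t - 4*I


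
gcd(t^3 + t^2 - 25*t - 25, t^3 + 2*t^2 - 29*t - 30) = t^2 - 4*t - 5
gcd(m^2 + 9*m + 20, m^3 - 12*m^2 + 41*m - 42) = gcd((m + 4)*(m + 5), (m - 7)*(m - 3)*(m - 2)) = 1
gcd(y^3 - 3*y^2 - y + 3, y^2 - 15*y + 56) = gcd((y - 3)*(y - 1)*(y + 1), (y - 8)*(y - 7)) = 1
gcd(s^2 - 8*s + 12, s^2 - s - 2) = s - 2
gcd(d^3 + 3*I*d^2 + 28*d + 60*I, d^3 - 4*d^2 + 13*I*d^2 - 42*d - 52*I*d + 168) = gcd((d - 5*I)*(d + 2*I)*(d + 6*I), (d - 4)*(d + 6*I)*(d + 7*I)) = d + 6*I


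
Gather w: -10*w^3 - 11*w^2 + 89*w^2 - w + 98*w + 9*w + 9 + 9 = -10*w^3 + 78*w^2 + 106*w + 18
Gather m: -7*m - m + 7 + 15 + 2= 24 - 8*m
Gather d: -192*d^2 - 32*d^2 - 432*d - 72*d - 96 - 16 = -224*d^2 - 504*d - 112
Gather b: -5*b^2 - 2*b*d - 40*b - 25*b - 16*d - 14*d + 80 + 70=-5*b^2 + b*(-2*d - 65) - 30*d + 150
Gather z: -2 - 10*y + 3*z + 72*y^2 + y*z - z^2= 72*y^2 - 10*y - z^2 + z*(y + 3) - 2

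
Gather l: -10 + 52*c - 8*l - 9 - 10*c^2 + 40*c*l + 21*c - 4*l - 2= -10*c^2 + 73*c + l*(40*c - 12) - 21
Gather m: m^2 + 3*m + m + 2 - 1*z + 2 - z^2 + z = m^2 + 4*m - z^2 + 4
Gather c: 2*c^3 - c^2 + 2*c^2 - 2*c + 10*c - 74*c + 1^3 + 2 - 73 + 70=2*c^3 + c^2 - 66*c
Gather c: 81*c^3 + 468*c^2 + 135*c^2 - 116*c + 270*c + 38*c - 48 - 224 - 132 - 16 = 81*c^3 + 603*c^2 + 192*c - 420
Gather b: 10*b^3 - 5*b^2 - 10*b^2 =10*b^3 - 15*b^2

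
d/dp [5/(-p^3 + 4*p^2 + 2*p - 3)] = 5*(3*p^2 - 8*p - 2)/(p^3 - 4*p^2 - 2*p + 3)^2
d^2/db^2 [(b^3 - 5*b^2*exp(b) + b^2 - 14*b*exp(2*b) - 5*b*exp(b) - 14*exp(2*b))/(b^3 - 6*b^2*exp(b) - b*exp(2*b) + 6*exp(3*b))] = (b^8*exp(b) - 46*b^7*exp(2*b) - b^7*exp(b) + 186*b^6*exp(3*b) + 46*b^6*exp(2*b) - 2*b^6*exp(b) + 2*b^6 - 208*b^5*exp(4*b) - 186*b^5*exp(3*b) + 78*b^5*exp(2*b) - 30*b^5*exp(b) + 385*b^4*exp(5*b) + 208*b^4*exp(4*b) - 402*b^4*exp(3*b) + 18*b^4*exp(2*b) - 2610*b^3*exp(6*b) - 385*b^3*exp(5*b) + 482*b^3*exp(4*b) + 878*b^3*exp(3*b) - 804*b^2*exp(7*b) + 2610*b^2*exp(6*b) + 108*b^2*exp(5*b) - 2364*b^2*exp(4*b) - 504*b*exp(8*b) + 804*b*exp(7*b) + 2808*b*exp(6*b) - 1080*b*exp(5*b) + 504*exp(8*b) + 528*exp(7*b) - 1024*exp(6*b))/(b^9 - 18*b^8*exp(b) + 105*b^7*exp(2*b) - 162*b^6*exp(3*b) - 321*b^5*exp(4*b) + 594*b^4*exp(5*b) + 323*b^3*exp(6*b) - 630*b^2*exp(7*b) - 108*b*exp(8*b) + 216*exp(9*b))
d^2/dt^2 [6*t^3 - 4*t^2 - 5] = 36*t - 8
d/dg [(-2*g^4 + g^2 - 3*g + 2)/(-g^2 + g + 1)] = (4*g^5 - 6*g^4 - 8*g^3 - 2*g^2 + 6*g - 5)/(g^4 - 2*g^3 - g^2 + 2*g + 1)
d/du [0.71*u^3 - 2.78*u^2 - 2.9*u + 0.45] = 2.13*u^2 - 5.56*u - 2.9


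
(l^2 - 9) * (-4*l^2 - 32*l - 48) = -4*l^4 - 32*l^3 - 12*l^2 + 288*l + 432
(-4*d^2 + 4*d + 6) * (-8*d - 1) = 32*d^3 - 28*d^2 - 52*d - 6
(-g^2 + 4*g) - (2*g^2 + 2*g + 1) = -3*g^2 + 2*g - 1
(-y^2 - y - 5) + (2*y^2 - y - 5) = y^2 - 2*y - 10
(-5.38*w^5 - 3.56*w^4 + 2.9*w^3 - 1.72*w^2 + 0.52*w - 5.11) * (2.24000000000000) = -12.0512*w^5 - 7.9744*w^4 + 6.496*w^3 - 3.8528*w^2 + 1.1648*w - 11.4464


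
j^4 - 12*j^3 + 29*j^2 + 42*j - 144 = (j - 8)*(j - 3)^2*(j + 2)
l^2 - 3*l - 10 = (l - 5)*(l + 2)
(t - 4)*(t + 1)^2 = t^3 - 2*t^2 - 7*t - 4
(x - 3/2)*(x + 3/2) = x^2 - 9/4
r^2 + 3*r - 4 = (r - 1)*(r + 4)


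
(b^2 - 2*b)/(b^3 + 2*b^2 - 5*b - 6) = b/(b^2 + 4*b + 3)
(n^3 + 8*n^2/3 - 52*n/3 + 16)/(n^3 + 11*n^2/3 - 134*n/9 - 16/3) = 3*(3*n^2 - 10*n + 8)/(9*n^2 - 21*n - 8)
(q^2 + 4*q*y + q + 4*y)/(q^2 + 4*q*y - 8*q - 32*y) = (q + 1)/(q - 8)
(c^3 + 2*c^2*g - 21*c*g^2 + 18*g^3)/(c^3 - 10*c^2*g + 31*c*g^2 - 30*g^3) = (c^2 + 5*c*g - 6*g^2)/(c^2 - 7*c*g + 10*g^2)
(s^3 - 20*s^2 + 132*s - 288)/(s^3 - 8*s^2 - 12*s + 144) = (s - 8)/(s + 4)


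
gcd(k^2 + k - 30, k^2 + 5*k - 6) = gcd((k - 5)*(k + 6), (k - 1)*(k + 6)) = k + 6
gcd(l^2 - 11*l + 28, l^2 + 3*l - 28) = l - 4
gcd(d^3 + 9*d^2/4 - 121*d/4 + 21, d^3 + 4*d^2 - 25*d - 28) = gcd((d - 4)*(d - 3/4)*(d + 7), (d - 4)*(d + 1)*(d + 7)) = d^2 + 3*d - 28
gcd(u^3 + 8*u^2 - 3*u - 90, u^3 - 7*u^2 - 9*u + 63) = u - 3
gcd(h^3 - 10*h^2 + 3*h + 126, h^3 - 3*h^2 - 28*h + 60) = h - 6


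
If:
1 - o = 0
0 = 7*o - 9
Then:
No Solution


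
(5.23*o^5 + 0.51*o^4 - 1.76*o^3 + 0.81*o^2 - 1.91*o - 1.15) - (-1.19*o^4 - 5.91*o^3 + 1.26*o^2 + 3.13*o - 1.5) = 5.23*o^5 + 1.7*o^4 + 4.15*o^3 - 0.45*o^2 - 5.04*o + 0.35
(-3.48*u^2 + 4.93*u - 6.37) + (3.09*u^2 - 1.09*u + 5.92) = -0.39*u^2 + 3.84*u - 0.45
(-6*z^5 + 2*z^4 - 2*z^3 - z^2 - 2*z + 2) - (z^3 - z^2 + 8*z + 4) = -6*z^5 + 2*z^4 - 3*z^3 - 10*z - 2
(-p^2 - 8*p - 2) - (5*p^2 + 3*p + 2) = -6*p^2 - 11*p - 4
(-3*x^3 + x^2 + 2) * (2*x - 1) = -6*x^4 + 5*x^3 - x^2 + 4*x - 2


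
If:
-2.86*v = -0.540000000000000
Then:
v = 0.19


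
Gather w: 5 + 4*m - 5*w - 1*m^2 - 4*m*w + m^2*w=-m^2 + 4*m + w*(m^2 - 4*m - 5) + 5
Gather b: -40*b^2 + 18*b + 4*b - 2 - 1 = -40*b^2 + 22*b - 3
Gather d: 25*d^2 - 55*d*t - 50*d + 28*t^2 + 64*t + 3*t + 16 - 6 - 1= 25*d^2 + d*(-55*t - 50) + 28*t^2 + 67*t + 9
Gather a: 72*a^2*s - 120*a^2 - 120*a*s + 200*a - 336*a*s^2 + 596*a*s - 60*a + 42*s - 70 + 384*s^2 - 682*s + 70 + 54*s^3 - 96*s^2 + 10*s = a^2*(72*s - 120) + a*(-336*s^2 + 476*s + 140) + 54*s^3 + 288*s^2 - 630*s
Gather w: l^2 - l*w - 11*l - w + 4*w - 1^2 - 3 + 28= l^2 - 11*l + w*(3 - l) + 24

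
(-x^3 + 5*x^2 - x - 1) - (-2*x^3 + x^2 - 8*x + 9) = x^3 + 4*x^2 + 7*x - 10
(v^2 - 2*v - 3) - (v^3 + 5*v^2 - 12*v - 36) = -v^3 - 4*v^2 + 10*v + 33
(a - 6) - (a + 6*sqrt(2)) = -6*sqrt(2) - 6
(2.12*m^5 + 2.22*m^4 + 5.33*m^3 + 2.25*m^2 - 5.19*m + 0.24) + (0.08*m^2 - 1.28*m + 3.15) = 2.12*m^5 + 2.22*m^4 + 5.33*m^3 + 2.33*m^2 - 6.47*m + 3.39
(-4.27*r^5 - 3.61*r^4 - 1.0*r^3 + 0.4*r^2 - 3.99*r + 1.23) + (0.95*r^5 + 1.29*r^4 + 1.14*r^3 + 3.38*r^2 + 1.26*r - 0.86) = -3.32*r^5 - 2.32*r^4 + 0.14*r^3 + 3.78*r^2 - 2.73*r + 0.37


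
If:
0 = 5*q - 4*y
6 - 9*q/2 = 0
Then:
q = 4/3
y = 5/3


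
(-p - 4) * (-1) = p + 4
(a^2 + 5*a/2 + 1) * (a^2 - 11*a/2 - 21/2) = a^4 - 3*a^3 - 93*a^2/4 - 127*a/4 - 21/2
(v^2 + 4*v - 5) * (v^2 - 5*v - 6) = v^4 - v^3 - 31*v^2 + v + 30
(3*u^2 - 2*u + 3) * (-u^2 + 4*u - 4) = -3*u^4 + 14*u^3 - 23*u^2 + 20*u - 12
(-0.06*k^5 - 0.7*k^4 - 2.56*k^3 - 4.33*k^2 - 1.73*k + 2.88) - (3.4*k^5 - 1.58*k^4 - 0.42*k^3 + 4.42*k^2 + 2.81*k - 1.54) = -3.46*k^5 + 0.88*k^4 - 2.14*k^3 - 8.75*k^2 - 4.54*k + 4.42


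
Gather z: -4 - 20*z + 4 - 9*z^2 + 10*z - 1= -9*z^2 - 10*z - 1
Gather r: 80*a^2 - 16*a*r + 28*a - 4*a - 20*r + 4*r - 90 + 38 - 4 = 80*a^2 + 24*a + r*(-16*a - 16) - 56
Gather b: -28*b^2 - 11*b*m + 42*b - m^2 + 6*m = -28*b^2 + b*(42 - 11*m) - m^2 + 6*m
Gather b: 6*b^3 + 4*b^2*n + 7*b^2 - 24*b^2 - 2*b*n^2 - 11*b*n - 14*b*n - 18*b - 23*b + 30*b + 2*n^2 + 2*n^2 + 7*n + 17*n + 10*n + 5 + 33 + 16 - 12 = 6*b^3 + b^2*(4*n - 17) + b*(-2*n^2 - 25*n - 11) + 4*n^2 + 34*n + 42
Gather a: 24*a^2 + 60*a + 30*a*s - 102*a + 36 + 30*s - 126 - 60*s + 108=24*a^2 + a*(30*s - 42) - 30*s + 18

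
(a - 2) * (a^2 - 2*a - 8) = a^3 - 4*a^2 - 4*a + 16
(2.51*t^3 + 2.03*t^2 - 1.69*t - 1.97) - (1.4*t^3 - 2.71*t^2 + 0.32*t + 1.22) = 1.11*t^3 + 4.74*t^2 - 2.01*t - 3.19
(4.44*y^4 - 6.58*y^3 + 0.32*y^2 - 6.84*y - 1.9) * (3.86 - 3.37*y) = -14.9628*y^5 + 39.313*y^4 - 26.4772*y^3 + 24.286*y^2 - 19.9994*y - 7.334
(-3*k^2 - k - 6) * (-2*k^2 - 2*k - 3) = 6*k^4 + 8*k^3 + 23*k^2 + 15*k + 18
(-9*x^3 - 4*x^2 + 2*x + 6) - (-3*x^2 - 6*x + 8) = -9*x^3 - x^2 + 8*x - 2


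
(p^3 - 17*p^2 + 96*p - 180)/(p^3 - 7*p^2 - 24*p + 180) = (p - 5)/(p + 5)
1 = 1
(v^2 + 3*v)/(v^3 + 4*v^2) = (v + 3)/(v*(v + 4))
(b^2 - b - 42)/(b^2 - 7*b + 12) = (b^2 - b - 42)/(b^2 - 7*b + 12)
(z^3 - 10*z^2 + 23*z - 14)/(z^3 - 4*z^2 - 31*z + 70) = (z - 1)/(z + 5)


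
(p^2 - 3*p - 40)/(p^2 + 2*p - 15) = (p - 8)/(p - 3)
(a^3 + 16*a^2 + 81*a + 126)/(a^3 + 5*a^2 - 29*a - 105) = (a + 6)/(a - 5)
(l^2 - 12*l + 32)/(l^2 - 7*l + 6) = (l^2 - 12*l + 32)/(l^2 - 7*l + 6)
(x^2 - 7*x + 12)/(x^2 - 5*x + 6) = (x - 4)/(x - 2)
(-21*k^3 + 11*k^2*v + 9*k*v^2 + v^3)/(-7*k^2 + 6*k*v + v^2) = 3*k + v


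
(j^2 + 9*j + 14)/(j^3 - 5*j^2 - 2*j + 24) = (j + 7)/(j^2 - 7*j + 12)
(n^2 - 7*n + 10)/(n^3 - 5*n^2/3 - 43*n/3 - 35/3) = 3*(n - 2)/(3*n^2 + 10*n + 7)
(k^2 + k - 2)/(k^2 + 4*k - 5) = (k + 2)/(k + 5)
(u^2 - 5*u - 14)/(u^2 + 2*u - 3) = (u^2 - 5*u - 14)/(u^2 + 2*u - 3)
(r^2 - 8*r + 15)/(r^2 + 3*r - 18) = (r - 5)/(r + 6)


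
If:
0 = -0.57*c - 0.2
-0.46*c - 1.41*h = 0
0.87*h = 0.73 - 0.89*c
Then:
No Solution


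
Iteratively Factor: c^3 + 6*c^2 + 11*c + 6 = (c + 3)*(c^2 + 3*c + 2) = (c + 1)*(c + 3)*(c + 2)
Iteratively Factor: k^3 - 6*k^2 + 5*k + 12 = (k + 1)*(k^2 - 7*k + 12) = (k - 4)*(k + 1)*(k - 3)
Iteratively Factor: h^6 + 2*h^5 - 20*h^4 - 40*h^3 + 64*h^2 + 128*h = (h + 4)*(h^5 - 2*h^4 - 12*h^3 + 8*h^2 + 32*h) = (h - 4)*(h + 4)*(h^4 + 2*h^3 - 4*h^2 - 8*h) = (h - 4)*(h + 2)*(h + 4)*(h^3 - 4*h) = (h - 4)*(h + 2)^2*(h + 4)*(h^2 - 2*h) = h*(h - 4)*(h + 2)^2*(h + 4)*(h - 2)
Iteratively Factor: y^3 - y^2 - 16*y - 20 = (y - 5)*(y^2 + 4*y + 4) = (y - 5)*(y + 2)*(y + 2)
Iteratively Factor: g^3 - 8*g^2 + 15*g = (g - 3)*(g^2 - 5*g) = g*(g - 3)*(g - 5)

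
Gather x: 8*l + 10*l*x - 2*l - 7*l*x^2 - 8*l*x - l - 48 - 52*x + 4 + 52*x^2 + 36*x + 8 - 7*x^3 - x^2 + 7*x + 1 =5*l - 7*x^3 + x^2*(51 - 7*l) + x*(2*l - 9) - 35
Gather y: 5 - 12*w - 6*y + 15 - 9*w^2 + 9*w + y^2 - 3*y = -9*w^2 - 3*w + y^2 - 9*y + 20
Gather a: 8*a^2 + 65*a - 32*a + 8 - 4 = 8*a^2 + 33*a + 4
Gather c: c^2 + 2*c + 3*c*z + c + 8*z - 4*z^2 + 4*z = c^2 + c*(3*z + 3) - 4*z^2 + 12*z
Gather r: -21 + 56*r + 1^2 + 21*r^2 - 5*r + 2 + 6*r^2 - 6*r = 27*r^2 + 45*r - 18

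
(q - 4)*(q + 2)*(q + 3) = q^3 + q^2 - 14*q - 24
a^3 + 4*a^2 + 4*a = a*(a + 2)^2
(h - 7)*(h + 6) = h^2 - h - 42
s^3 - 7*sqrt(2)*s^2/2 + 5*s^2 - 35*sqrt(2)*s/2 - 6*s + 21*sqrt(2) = (s - 1)*(s + 6)*(s - 7*sqrt(2)/2)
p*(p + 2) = p^2 + 2*p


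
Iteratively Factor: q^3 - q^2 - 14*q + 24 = (q + 4)*(q^2 - 5*q + 6) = (q - 2)*(q + 4)*(q - 3)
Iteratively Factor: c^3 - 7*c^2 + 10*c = (c)*(c^2 - 7*c + 10) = c*(c - 5)*(c - 2)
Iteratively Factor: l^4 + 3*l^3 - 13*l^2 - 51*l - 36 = (l + 1)*(l^3 + 2*l^2 - 15*l - 36) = (l - 4)*(l + 1)*(l^2 + 6*l + 9) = (l - 4)*(l + 1)*(l + 3)*(l + 3)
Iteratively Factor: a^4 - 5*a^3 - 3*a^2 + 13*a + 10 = (a - 5)*(a^3 - 3*a - 2) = (a - 5)*(a - 2)*(a^2 + 2*a + 1) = (a - 5)*(a - 2)*(a + 1)*(a + 1)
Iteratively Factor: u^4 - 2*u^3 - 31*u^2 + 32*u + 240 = (u + 3)*(u^3 - 5*u^2 - 16*u + 80) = (u - 4)*(u + 3)*(u^2 - u - 20) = (u - 5)*(u - 4)*(u + 3)*(u + 4)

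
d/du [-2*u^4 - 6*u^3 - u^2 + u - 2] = -8*u^3 - 18*u^2 - 2*u + 1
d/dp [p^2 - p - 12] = 2*p - 1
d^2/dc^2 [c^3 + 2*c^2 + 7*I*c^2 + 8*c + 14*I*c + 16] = 6*c + 4 + 14*I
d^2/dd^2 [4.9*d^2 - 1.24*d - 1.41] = 9.80000000000000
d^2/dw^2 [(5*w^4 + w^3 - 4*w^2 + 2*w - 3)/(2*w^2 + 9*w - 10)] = 2*(20*w^6 + 270*w^5 + 915*w^4 - 3419*w^3 + 2454*w^2 + 258*w - 523)/(8*w^6 + 108*w^5 + 366*w^4 - 351*w^3 - 1830*w^2 + 2700*w - 1000)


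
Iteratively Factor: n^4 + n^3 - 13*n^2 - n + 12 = (n + 4)*(n^3 - 3*n^2 - n + 3) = (n - 3)*(n + 4)*(n^2 - 1) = (n - 3)*(n + 1)*(n + 4)*(n - 1)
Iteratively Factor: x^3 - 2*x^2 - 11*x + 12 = (x + 3)*(x^2 - 5*x + 4) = (x - 4)*(x + 3)*(x - 1)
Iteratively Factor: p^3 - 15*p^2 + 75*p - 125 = (p - 5)*(p^2 - 10*p + 25) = (p - 5)^2*(p - 5)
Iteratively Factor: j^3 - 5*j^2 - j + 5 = (j + 1)*(j^2 - 6*j + 5) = (j - 5)*(j + 1)*(j - 1)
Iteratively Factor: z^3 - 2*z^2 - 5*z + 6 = (z - 1)*(z^2 - z - 6) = (z - 3)*(z - 1)*(z + 2)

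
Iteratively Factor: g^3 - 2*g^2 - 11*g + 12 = (g + 3)*(g^2 - 5*g + 4) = (g - 1)*(g + 3)*(g - 4)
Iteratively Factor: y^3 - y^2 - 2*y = (y)*(y^2 - y - 2) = y*(y + 1)*(y - 2)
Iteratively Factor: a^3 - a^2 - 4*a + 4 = (a - 1)*(a^2 - 4) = (a - 1)*(a + 2)*(a - 2)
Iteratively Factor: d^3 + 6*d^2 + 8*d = (d + 2)*(d^2 + 4*d) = d*(d + 2)*(d + 4)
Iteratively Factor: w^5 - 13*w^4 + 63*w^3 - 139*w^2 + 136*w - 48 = (w - 4)*(w^4 - 9*w^3 + 27*w^2 - 31*w + 12) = (w - 4)^2*(w^3 - 5*w^2 + 7*w - 3) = (w - 4)^2*(w - 1)*(w^2 - 4*w + 3) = (w - 4)^2*(w - 1)^2*(w - 3)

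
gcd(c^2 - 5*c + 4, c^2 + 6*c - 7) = c - 1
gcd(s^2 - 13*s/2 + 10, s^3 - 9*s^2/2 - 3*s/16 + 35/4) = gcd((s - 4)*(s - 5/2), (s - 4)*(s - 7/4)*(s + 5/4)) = s - 4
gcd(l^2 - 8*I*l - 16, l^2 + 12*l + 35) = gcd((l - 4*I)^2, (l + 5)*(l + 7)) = 1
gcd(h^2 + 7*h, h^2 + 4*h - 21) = h + 7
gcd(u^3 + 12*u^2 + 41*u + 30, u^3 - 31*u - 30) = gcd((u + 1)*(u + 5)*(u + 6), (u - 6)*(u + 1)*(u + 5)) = u^2 + 6*u + 5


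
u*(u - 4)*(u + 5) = u^3 + u^2 - 20*u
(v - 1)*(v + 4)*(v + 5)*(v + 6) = v^4 + 14*v^3 + 59*v^2 + 46*v - 120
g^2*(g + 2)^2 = g^4 + 4*g^3 + 4*g^2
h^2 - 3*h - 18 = (h - 6)*(h + 3)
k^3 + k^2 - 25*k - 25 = (k - 5)*(k + 1)*(k + 5)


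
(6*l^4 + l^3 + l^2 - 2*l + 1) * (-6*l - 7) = -36*l^5 - 48*l^4 - 13*l^3 + 5*l^2 + 8*l - 7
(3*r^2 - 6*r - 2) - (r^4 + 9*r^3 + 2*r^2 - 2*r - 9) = -r^4 - 9*r^3 + r^2 - 4*r + 7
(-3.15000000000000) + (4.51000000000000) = 1.36000000000000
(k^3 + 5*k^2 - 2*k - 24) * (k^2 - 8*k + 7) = k^5 - 3*k^4 - 35*k^3 + 27*k^2 + 178*k - 168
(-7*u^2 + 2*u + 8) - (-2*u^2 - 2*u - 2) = -5*u^2 + 4*u + 10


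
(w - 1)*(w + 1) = w^2 - 1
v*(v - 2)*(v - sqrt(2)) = v^3 - 2*v^2 - sqrt(2)*v^2 + 2*sqrt(2)*v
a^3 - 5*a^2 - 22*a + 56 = (a - 7)*(a - 2)*(a + 4)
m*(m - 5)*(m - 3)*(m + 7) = m^4 - m^3 - 41*m^2 + 105*m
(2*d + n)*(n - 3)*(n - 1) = 2*d*n^2 - 8*d*n + 6*d + n^3 - 4*n^2 + 3*n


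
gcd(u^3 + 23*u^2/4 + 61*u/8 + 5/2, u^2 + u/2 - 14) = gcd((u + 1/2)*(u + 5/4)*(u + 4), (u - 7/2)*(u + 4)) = u + 4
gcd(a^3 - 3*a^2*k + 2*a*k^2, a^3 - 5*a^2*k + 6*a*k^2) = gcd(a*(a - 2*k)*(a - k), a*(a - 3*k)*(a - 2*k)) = a^2 - 2*a*k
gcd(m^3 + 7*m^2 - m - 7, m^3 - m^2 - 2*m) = m + 1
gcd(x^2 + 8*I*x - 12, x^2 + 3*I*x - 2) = x + 2*I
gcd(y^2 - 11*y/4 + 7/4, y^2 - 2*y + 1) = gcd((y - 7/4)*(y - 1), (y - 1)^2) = y - 1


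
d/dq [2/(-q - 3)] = 2/(q + 3)^2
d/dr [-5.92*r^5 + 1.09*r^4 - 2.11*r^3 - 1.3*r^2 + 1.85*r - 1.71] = -29.6*r^4 + 4.36*r^3 - 6.33*r^2 - 2.6*r + 1.85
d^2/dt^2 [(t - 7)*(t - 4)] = 2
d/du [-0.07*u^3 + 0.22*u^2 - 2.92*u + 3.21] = -0.21*u^2 + 0.44*u - 2.92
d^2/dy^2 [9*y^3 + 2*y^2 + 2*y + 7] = 54*y + 4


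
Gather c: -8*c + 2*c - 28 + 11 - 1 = -6*c - 18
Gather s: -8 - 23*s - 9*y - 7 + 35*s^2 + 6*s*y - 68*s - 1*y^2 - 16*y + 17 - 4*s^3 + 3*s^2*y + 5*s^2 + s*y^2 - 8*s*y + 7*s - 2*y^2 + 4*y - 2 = -4*s^3 + s^2*(3*y + 40) + s*(y^2 - 2*y - 84) - 3*y^2 - 21*y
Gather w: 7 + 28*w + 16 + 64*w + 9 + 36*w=128*w + 32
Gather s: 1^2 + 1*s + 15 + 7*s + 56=8*s + 72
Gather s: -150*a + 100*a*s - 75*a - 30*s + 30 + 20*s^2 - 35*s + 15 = -225*a + 20*s^2 + s*(100*a - 65) + 45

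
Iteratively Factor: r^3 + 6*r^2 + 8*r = (r + 2)*(r^2 + 4*r) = r*(r + 2)*(r + 4)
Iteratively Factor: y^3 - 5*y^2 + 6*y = (y - 2)*(y^2 - 3*y) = (y - 3)*(y - 2)*(y)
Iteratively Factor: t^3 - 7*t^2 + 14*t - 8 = (t - 1)*(t^2 - 6*t + 8) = (t - 2)*(t - 1)*(t - 4)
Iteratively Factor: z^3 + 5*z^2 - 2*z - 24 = (z + 4)*(z^2 + z - 6) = (z + 3)*(z + 4)*(z - 2)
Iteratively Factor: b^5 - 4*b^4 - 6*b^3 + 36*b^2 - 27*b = (b)*(b^4 - 4*b^3 - 6*b^2 + 36*b - 27) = b*(b - 3)*(b^3 - b^2 - 9*b + 9) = b*(b - 3)*(b - 1)*(b^2 - 9) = b*(b - 3)*(b - 1)*(b + 3)*(b - 3)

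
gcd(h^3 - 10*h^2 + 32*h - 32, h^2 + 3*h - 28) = h - 4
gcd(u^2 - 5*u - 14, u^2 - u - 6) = u + 2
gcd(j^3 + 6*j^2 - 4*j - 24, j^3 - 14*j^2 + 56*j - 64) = j - 2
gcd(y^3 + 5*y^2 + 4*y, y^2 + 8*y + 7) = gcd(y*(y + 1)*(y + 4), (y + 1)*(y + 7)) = y + 1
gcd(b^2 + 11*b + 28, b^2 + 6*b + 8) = b + 4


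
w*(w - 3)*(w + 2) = w^3 - w^2 - 6*w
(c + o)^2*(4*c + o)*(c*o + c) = 4*c^4*o + 4*c^4 + 9*c^3*o^2 + 9*c^3*o + 6*c^2*o^3 + 6*c^2*o^2 + c*o^4 + c*o^3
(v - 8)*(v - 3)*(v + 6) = v^3 - 5*v^2 - 42*v + 144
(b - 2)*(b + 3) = b^2 + b - 6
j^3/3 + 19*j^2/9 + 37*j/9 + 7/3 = (j/3 + 1)*(j + 1)*(j + 7/3)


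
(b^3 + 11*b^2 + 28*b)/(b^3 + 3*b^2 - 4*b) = (b + 7)/(b - 1)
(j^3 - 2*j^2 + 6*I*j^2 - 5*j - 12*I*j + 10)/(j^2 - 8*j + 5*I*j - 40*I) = (j^2 + j*(-2 + I) - 2*I)/(j - 8)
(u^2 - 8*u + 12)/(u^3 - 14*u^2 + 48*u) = (u - 2)/(u*(u - 8))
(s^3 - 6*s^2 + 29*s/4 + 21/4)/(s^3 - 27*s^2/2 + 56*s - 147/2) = (s + 1/2)/(s - 7)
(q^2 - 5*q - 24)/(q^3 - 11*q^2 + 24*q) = (q + 3)/(q*(q - 3))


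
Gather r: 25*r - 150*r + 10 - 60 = -125*r - 50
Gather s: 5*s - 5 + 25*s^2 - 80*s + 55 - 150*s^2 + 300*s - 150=-125*s^2 + 225*s - 100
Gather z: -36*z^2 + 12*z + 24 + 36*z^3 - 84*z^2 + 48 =36*z^3 - 120*z^2 + 12*z + 72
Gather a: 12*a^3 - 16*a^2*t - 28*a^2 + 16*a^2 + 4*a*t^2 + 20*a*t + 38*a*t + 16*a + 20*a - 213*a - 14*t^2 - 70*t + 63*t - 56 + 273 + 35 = 12*a^3 + a^2*(-16*t - 12) + a*(4*t^2 + 58*t - 177) - 14*t^2 - 7*t + 252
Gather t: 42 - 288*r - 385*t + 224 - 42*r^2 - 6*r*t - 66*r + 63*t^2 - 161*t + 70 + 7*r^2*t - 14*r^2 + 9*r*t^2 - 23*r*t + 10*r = -56*r^2 - 344*r + t^2*(9*r + 63) + t*(7*r^2 - 29*r - 546) + 336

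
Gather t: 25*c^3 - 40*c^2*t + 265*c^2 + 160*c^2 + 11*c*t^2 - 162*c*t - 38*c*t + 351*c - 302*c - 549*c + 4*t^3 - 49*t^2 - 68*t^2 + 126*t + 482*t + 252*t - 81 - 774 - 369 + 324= 25*c^3 + 425*c^2 - 500*c + 4*t^3 + t^2*(11*c - 117) + t*(-40*c^2 - 200*c + 860) - 900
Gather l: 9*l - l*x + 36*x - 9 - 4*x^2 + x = l*(9 - x) - 4*x^2 + 37*x - 9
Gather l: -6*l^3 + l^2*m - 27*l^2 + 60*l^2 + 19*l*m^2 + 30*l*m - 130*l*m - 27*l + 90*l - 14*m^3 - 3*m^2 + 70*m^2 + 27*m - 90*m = -6*l^3 + l^2*(m + 33) + l*(19*m^2 - 100*m + 63) - 14*m^3 + 67*m^2 - 63*m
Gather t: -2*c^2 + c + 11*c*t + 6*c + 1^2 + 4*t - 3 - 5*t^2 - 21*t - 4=-2*c^2 + 7*c - 5*t^2 + t*(11*c - 17) - 6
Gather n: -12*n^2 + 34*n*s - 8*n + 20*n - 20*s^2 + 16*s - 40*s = -12*n^2 + n*(34*s + 12) - 20*s^2 - 24*s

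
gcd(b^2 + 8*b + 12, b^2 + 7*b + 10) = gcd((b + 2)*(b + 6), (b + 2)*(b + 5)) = b + 2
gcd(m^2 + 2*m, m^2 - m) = m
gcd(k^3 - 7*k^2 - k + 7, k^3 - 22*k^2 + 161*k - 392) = k - 7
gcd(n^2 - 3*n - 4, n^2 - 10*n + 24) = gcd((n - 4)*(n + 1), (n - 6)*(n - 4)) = n - 4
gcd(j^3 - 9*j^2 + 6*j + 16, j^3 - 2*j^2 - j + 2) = j^2 - j - 2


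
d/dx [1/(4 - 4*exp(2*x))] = 1/(8*sinh(x)^2)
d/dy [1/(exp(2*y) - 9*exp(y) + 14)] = (9 - 2*exp(y))*exp(y)/(exp(2*y) - 9*exp(y) + 14)^2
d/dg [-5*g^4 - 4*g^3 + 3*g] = -20*g^3 - 12*g^2 + 3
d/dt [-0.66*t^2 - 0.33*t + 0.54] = -1.32*t - 0.33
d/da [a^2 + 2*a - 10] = 2*a + 2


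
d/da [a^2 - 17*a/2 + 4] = 2*a - 17/2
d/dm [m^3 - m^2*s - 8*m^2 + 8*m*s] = 3*m^2 - 2*m*s - 16*m + 8*s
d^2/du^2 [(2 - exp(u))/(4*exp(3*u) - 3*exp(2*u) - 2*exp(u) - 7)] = (-64*exp(6*u) + 324*exp(5*u) - 305*exp(4*u) - 318*exp(3*u) + 666*exp(2*u) - 146*exp(u) - 77)*exp(u)/(64*exp(9*u) - 144*exp(8*u) + 12*exp(7*u) - 219*exp(6*u) + 498*exp(5*u) + 111*exp(4*u) + 328*exp(3*u) - 525*exp(2*u) - 294*exp(u) - 343)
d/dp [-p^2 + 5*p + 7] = 5 - 2*p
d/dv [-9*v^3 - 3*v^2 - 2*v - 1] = -27*v^2 - 6*v - 2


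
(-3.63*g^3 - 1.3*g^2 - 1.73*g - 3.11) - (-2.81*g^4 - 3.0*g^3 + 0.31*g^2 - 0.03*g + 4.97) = 2.81*g^4 - 0.63*g^3 - 1.61*g^2 - 1.7*g - 8.08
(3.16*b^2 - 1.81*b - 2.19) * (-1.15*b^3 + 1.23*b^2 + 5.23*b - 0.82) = -3.634*b^5 + 5.9683*b^4 + 16.819*b^3 - 14.7512*b^2 - 9.9695*b + 1.7958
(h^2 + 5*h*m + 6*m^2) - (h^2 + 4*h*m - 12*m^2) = h*m + 18*m^2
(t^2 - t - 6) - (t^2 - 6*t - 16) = 5*t + 10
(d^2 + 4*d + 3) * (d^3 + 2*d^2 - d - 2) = d^5 + 6*d^4 + 10*d^3 - 11*d - 6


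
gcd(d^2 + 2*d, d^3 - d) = d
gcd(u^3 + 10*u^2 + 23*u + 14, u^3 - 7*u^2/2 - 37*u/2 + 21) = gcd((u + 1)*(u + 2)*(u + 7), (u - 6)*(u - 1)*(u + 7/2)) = 1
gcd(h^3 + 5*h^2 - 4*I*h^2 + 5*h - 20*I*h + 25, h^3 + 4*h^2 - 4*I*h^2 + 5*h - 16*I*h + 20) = h^2 - 4*I*h + 5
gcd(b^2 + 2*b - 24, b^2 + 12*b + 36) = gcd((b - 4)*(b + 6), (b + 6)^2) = b + 6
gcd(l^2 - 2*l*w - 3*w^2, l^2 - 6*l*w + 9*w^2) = -l + 3*w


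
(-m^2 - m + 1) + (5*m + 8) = -m^2 + 4*m + 9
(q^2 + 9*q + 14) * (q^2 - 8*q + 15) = q^4 + q^3 - 43*q^2 + 23*q + 210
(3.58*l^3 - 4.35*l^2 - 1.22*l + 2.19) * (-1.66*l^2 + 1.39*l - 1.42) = -5.9428*l^5 + 12.1972*l^4 - 9.1049*l^3 + 0.8458*l^2 + 4.7765*l - 3.1098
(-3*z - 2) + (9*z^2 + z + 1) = 9*z^2 - 2*z - 1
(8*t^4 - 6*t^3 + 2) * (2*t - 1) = 16*t^5 - 20*t^4 + 6*t^3 + 4*t - 2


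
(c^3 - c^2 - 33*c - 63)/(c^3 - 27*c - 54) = (c - 7)/(c - 6)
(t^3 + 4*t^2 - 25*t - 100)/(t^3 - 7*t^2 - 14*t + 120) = (t + 5)/(t - 6)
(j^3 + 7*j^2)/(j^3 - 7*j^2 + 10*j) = j*(j + 7)/(j^2 - 7*j + 10)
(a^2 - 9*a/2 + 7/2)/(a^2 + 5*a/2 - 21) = (a - 1)/(a + 6)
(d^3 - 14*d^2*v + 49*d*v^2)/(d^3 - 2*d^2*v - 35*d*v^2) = (d - 7*v)/(d + 5*v)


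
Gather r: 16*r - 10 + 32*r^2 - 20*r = 32*r^2 - 4*r - 10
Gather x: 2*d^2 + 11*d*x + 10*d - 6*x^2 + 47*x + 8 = 2*d^2 + 10*d - 6*x^2 + x*(11*d + 47) + 8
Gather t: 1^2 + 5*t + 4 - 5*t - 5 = 0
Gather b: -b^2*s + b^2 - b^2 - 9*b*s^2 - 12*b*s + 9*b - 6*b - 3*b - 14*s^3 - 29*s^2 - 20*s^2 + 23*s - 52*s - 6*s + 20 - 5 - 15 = -b^2*s + b*(-9*s^2 - 12*s) - 14*s^3 - 49*s^2 - 35*s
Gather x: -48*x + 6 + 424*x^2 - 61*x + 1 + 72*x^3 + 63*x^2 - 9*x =72*x^3 + 487*x^2 - 118*x + 7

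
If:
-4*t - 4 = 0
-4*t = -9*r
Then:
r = -4/9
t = -1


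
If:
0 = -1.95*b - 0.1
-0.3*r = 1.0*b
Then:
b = -0.05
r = 0.17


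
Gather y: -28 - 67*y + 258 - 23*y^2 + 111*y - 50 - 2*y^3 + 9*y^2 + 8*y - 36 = -2*y^3 - 14*y^2 + 52*y + 144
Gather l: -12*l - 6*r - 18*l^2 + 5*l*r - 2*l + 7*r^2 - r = -18*l^2 + l*(5*r - 14) + 7*r^2 - 7*r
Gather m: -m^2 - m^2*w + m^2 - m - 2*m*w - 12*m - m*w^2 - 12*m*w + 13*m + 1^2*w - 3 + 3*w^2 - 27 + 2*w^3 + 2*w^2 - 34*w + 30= -m^2*w + m*(-w^2 - 14*w) + 2*w^3 + 5*w^2 - 33*w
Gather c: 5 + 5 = 10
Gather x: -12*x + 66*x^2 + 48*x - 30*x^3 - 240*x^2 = -30*x^3 - 174*x^2 + 36*x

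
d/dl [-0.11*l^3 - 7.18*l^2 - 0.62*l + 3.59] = -0.33*l^2 - 14.36*l - 0.62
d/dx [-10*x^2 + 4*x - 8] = 4 - 20*x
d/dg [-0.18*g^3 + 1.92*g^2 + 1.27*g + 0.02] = -0.54*g^2 + 3.84*g + 1.27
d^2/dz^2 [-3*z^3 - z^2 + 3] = -18*z - 2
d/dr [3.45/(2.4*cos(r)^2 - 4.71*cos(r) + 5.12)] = (16.56*cos(r) - 16.2495)*sin(r)/(2.4*cos(r)^2 - 4.71*cos(r) + 5.12)^2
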